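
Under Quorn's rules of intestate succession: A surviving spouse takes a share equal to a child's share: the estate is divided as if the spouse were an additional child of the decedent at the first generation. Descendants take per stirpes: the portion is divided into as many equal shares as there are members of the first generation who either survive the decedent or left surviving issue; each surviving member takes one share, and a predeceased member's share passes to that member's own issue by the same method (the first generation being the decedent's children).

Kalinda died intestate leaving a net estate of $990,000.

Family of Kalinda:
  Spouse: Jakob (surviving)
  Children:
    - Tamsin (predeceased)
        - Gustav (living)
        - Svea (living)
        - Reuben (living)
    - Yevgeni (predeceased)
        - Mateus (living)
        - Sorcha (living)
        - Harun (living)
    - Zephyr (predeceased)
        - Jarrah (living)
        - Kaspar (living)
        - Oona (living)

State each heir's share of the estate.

Jakob: $247,500; Gustav: $82,500; Svea: $82,500; Reuben: $82,500; Mateus: $82,500; Sorcha: $82,500; Harun: $82,500; Jarrah: $82,500; Kaspar: $82,500; Oona: $82,500

The spouse counts as an additional share at the children's level, so there are 4 primary shares of $247,500. Jakob takes one such share ($247,500).
The children's combined portion ($742,500) is divided into 3 shares of $247,500: Tamsin's $247,500 share passes to Tamsin's issue; Yevgeni's $247,500 share passes to Yevgeni's issue; Zephyr's $247,500 share passes to Zephyr's issue.
Tamsin's share ($247,500) is divided into 3 shares of $82,500: Gustav, Svea, and Reuben each take $82,500.
Yevgeni's share ($247,500) is divided into 3 shares of $82,500: Mateus, Sorcha, and Harun each take $82,500.
Zephyr's share ($247,500) is divided into 3 shares of $82,500: Jarrah, Kaspar, and Oona each take $82,500.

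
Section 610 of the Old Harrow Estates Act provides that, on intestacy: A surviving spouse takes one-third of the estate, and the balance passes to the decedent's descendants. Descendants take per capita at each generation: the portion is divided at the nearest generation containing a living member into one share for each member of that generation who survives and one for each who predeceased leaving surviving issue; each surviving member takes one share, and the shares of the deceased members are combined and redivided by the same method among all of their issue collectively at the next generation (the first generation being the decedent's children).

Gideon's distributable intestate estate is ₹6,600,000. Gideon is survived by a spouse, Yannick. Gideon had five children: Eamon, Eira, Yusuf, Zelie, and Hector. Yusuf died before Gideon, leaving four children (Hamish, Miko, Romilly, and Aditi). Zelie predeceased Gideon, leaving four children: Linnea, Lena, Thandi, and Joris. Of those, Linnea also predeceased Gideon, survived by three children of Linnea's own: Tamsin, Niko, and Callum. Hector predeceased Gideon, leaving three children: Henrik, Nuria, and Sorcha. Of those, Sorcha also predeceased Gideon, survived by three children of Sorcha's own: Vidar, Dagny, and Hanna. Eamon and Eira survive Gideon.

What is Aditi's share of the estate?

Aditi receives ₹240,000.

Yannick takes one-third of ₹6,600,000 = ₹2,200,000. The remaining ₹4,400,000 passes to the descendants.
The descendants' portion (₹4,400,000) is divided at the children's generation into 5 shares of ₹880,000. Eamon and Eira each take ₹880,000. The 3 shares of the deceased (Yusuf, Zelie, and Hector) are combined into a pool of ₹2,640,000.
That pool (₹2,640,000) is divided at the grandchildren's generation into 11 shares of ₹240,000. Hamish, Miko, Romilly, Aditi, Lena, Thandi, Joris, Henrik, and Nuria each take ₹240,000. The 2 shares of the deceased (Linnea and Sorcha) are combined into a pool of ₹480,000.
That pool (₹480,000) is divided at the great-grandchildren's generation equally among Tamsin, Niko, Callum, Vidar, Dagny, and Hanna: ₹80,000 each.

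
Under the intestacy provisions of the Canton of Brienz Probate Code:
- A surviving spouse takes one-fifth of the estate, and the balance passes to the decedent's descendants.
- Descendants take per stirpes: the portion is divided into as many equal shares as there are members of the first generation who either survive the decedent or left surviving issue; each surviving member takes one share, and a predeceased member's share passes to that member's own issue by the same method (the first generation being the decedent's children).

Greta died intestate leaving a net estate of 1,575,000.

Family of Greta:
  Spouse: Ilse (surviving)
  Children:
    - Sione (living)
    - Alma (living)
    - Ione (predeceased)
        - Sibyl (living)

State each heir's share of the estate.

Ilse takes one-fifth of 1,575,000 = 315,000. The remaining 1,260,000 passes to the descendants.
The descendants' portion (1,260,000) is divided into 3 shares of 420,000: Sione and Alma each take 420,000; Ione's 420,000 share passes to Ione's issue.
Ione's share (420,000) passes entirely to Sibyl.

Ilse: 315,000; Sione: 420,000; Alma: 420,000; Sibyl: 420,000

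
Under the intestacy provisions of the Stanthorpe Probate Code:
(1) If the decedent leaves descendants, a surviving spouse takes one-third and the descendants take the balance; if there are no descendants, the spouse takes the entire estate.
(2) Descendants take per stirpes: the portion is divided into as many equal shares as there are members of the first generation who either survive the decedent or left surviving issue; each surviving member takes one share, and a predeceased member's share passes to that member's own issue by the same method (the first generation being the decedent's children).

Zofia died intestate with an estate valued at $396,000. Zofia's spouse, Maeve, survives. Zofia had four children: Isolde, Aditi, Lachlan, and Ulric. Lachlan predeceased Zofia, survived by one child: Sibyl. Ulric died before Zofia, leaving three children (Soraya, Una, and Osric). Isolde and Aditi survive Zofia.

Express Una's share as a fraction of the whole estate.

Maeve takes one-third of $396,000 = $132,000. The remaining $264,000 passes to the descendants.
The descendants' portion ($264,000) is divided into 4 shares of $66,000: Isolde and Aditi each take $66,000; Lachlan's $66,000 share passes to Lachlan's issue; Ulric's $66,000 share passes to Ulric's issue.
Lachlan's share ($66,000) passes entirely to Sibyl.
Ulric's share ($66,000) is divided into 3 shares of $22,000: Soraya, Una, and Osric each take $22,000.

Una receives 1/18 of the estate.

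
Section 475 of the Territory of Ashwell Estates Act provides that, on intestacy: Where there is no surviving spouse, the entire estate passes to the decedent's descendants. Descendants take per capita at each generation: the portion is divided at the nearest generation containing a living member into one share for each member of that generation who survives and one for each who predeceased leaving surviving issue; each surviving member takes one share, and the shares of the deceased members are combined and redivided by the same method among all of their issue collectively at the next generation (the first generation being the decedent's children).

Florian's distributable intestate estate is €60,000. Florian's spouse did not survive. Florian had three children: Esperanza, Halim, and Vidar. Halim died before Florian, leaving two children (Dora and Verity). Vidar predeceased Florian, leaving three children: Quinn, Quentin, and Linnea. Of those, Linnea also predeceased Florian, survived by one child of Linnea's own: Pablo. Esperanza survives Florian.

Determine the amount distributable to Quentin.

The entire €60,000 passes to the descendants.
That amount (€60,000) is divided at the children's generation into 3 shares of €20,000. Esperanza takes €20,000. The 2 shares of the deceased (Halim and Vidar) are combined into a pool of €40,000.
That pool (€40,000) is divided at the grandchildren's generation into 5 shares of €8,000. Dora, Verity, Quinn, and Quentin each take €8,000. The remaining share for the deceased Linnea (€8,000) is carried to the next generation.
That pool (€8,000) passes entirely to Pablo, the sole taker at the great-grandchildren's generation.

Quentin receives €8,000.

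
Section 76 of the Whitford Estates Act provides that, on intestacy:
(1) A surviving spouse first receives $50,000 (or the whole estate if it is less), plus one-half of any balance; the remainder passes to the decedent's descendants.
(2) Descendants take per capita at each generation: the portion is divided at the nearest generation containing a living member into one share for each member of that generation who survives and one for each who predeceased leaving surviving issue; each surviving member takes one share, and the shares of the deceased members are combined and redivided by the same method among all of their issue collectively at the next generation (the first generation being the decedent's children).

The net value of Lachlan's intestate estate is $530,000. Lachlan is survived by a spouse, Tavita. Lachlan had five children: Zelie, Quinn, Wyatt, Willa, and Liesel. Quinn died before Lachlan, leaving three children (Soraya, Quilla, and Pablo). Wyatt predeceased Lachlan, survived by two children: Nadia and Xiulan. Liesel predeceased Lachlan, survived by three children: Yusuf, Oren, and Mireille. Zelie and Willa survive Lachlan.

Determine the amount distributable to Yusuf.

Tavita first takes $50,000, leaving a balance of $480,000. Tavita then takes one-half of the balance ($240,000), for a total of $290,000. The remaining $240,000 passes to the descendants.
The descendants' portion ($240,000) is divided at the children's generation into 5 shares of $48,000. Zelie and Willa each take $48,000. The 3 shares of the deceased (Quinn, Wyatt, and Liesel) are combined into a pool of $144,000.
That pool ($144,000) is divided at the grandchildren's generation equally among Soraya, Quilla, Pablo, Nadia, Xiulan, Yusuf, Oren, and Mireille: $18,000 each.

Yusuf receives $18,000.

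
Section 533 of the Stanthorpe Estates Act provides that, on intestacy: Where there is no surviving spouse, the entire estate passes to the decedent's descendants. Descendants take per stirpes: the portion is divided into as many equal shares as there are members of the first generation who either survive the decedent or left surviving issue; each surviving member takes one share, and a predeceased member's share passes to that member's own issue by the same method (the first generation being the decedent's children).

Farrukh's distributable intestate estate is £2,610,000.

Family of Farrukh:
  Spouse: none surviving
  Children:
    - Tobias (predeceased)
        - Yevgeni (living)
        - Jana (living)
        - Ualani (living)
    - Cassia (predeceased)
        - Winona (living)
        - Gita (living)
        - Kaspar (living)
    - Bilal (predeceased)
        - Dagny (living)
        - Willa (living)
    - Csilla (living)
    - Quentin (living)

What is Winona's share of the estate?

Winona receives £174,000.

The entire £2,610,000 passes to the descendants.
That amount (£2,610,000) is divided into 5 shares of £522,000: Csilla and Quentin each take £522,000; Tobias's £522,000 share passes to Tobias's issue; Cassia's £522,000 share passes to Cassia's issue; Bilal's £522,000 share passes to Bilal's issue.
Tobias's share (£522,000) is divided into 3 shares of £174,000: Yevgeni, Jana, and Ualani each take £174,000.
Cassia's share (£522,000) is divided into 3 shares of £174,000: Winona, Gita, and Kaspar each take £174,000.
Bilal's share (£522,000) is divided into 2 shares of £261,000: Dagny and Willa each take £261,000.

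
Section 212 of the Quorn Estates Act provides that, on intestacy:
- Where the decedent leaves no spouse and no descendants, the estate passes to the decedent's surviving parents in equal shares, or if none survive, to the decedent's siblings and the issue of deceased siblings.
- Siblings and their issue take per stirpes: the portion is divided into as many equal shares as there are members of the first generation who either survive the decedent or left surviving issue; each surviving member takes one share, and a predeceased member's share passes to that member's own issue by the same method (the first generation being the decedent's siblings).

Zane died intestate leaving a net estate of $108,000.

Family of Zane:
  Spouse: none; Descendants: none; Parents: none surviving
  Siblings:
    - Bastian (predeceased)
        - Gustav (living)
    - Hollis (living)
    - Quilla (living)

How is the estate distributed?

The entire $108,000 passes to the siblings and their issue.
That amount ($108,000) is divided into 3 shares of $36,000: Hollis and Quilla each take $36,000; Bastian's $36,000 share passes to Bastian's issue.
Bastian's share ($36,000) passes entirely to Gustav.

Gustav: $36,000; Hollis: $36,000; Quilla: $36,000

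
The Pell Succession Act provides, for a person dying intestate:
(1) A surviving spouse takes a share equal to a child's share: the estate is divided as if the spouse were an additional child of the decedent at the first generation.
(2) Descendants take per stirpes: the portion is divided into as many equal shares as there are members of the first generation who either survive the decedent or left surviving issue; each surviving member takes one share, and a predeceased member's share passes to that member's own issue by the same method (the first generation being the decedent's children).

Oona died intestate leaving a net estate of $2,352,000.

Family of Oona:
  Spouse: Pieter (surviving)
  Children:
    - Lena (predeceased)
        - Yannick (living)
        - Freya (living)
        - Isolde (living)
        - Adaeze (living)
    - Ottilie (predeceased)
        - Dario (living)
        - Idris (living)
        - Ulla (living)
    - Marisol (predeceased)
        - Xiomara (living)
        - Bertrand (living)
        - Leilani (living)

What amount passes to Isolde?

The spouse counts as an additional share at the children's level, so there are 4 primary shares of $588,000. Pieter takes one such share ($588,000).
The children's combined portion ($1,764,000) is divided into 3 shares of $588,000: Lena's $588,000 share passes to Lena's issue; Ottilie's $588,000 share passes to Ottilie's issue; Marisol's $588,000 share passes to Marisol's issue.
Lena's share ($588,000) is divided into 4 shares of $147,000: Yannick, Freya, Isolde, and Adaeze each take $147,000.
Ottilie's share ($588,000) is divided into 3 shares of $196,000: Dario, Idris, and Ulla each take $196,000.
Marisol's share ($588,000) is divided into 3 shares of $196,000: Xiomara, Bertrand, and Leilani each take $196,000.

Isolde receives $147,000.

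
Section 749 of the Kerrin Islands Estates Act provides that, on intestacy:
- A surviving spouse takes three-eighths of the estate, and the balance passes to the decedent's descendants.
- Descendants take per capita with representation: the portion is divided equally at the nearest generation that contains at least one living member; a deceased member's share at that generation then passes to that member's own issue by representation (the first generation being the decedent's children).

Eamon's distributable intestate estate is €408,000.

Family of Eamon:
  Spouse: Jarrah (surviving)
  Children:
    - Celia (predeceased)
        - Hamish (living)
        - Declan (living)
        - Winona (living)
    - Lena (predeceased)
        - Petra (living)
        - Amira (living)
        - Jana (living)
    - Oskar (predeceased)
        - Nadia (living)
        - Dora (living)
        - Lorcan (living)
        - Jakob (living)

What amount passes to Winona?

Jarrah takes three-eighths of €408,000 = €153,000. The remaining €255,000 passes to the descendants.
No child survives, so the initial division is made at the grandchildren's generation.
The descendants' portion (€255,000) is divided into 10 shares of €25,500: Hamish, Declan, Winona, Petra, Amira, Jana, Nadia, Dora, Lorcan, and Jakob each take €25,500.

Winona receives €25,500.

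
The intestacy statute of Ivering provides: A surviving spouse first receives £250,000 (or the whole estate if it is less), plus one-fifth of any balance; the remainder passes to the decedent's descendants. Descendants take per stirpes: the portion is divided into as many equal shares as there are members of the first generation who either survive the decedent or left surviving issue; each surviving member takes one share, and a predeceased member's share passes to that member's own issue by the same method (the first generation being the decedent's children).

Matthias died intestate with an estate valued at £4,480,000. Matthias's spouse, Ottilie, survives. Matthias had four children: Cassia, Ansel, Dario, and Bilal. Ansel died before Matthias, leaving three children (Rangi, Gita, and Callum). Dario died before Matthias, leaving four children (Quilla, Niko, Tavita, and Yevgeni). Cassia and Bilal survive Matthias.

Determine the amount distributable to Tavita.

Ottilie first takes £250,000, leaving a balance of £4,230,000. Ottilie then takes one-fifth of the balance (£846,000), for a total of £1,096,000. The remaining £3,384,000 passes to the descendants.
The descendants' portion (£3,384,000) is divided into 4 shares of £846,000: Cassia and Bilal each take £846,000; Ansel's £846,000 share passes to Ansel's issue; Dario's £846,000 share passes to Dario's issue.
Ansel's share (£846,000) is divided into 3 shares of £282,000: Rangi, Gita, and Callum each take £282,000.
Dario's share (£846,000) is divided into 4 shares of £211,500: Quilla, Niko, Tavita, and Yevgeni each take £211,500.

Tavita receives £211,500.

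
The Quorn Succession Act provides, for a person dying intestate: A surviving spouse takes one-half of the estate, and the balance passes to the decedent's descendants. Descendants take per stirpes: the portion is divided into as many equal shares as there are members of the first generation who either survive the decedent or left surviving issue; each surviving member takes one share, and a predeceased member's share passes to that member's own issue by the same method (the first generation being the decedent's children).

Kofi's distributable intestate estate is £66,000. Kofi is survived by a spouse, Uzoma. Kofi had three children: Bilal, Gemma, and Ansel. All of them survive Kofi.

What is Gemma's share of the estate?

Gemma receives £11,000.

Uzoma takes one-half of £66,000 = £33,000. The remaining £33,000 passes to the descendants.
The descendants' portion (£33,000) is divided into 3 shares of £11,000: Bilal, Gemma, and Ansel each take £11,000.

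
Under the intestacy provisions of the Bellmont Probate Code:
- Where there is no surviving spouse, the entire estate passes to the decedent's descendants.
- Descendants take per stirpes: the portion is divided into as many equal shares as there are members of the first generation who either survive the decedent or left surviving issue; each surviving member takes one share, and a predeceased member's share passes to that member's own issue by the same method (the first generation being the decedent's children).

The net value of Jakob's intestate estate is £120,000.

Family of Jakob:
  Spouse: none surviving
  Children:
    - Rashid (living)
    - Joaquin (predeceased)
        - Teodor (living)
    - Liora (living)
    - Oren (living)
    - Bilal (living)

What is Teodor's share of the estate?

The entire £120,000 passes to the descendants.
That amount (£120,000) is divided into 5 shares of £24,000: Rashid, Liora, Oren, and Bilal each take £24,000; Joaquin's £24,000 share passes to Joaquin's issue.
Joaquin's share (£24,000) passes entirely to Teodor.

Teodor receives £24,000.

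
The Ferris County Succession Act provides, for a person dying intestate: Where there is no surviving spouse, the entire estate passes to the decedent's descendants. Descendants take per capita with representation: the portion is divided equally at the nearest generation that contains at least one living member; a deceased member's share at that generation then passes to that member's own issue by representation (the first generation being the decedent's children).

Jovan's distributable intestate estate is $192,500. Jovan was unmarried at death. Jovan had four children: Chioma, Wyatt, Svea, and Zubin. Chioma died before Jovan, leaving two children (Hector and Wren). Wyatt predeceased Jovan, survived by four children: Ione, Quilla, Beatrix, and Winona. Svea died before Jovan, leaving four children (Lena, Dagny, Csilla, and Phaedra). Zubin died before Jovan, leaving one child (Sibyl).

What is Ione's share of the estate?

The entire $192,500 passes to the descendants.
No child survives, so the initial division is made at the grandchildren's generation.
That amount ($192,500) is divided into 11 shares of $17,500: Hector, Wren, Ione, Quilla, Beatrix, Winona, Lena, Dagny, Csilla, Phaedra, and Sibyl each take $17,500.

Ione receives $17,500.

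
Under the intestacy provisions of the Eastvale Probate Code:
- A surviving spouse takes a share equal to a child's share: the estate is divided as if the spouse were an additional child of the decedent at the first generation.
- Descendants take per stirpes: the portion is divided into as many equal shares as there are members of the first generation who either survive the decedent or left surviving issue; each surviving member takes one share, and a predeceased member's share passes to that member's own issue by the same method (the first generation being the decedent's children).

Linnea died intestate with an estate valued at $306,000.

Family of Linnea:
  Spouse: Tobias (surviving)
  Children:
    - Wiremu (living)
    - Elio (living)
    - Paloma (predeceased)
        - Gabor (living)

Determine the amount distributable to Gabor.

The spouse counts as an additional share at the children's level, so there are 4 primary shares of $76,500. Tobias takes one such share ($76,500).
The children's combined portion ($229,500) is divided into 3 shares of $76,500: Wiremu and Elio each take $76,500; Paloma's $76,500 share passes to Paloma's issue.
Paloma's share ($76,500) passes entirely to Gabor.

Gabor receives $76,500.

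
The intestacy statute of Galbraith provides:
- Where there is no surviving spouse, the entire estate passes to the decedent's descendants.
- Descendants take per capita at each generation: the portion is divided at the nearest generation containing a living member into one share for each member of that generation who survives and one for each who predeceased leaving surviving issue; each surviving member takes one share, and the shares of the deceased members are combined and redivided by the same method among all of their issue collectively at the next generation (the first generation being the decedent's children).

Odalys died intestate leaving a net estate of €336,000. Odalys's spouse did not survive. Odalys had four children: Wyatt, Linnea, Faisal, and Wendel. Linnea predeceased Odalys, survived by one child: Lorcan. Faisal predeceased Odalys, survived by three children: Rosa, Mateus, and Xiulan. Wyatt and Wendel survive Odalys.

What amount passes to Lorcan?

Lorcan receives €42,000.

The entire €336,000 passes to the descendants.
That amount (€336,000) is divided at the children's generation into 4 shares of €84,000. Wyatt and Wendel each take €84,000. The 2 shares of the deceased (Linnea and Faisal) are combined into a pool of €168,000.
That pool (€168,000) is divided at the grandchildren's generation equally among Lorcan, Rosa, Mateus, and Xiulan: €42,000 each.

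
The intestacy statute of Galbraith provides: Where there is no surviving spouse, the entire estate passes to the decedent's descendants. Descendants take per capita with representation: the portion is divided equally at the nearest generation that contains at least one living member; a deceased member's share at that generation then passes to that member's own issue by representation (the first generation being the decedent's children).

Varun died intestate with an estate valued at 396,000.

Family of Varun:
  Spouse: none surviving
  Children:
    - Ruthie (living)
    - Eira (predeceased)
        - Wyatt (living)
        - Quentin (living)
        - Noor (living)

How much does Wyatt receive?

The entire 396,000 passes to the descendants.
That amount (396,000) is divided into 2 shares of 198,000: Ruthie takes 198,000; Eira's 198,000 share passes to Eira's issue.
Eira's share (198,000) is divided into 3 shares of 66,000: Wyatt, Quentin, and Noor each take 66,000.

Wyatt receives 66,000.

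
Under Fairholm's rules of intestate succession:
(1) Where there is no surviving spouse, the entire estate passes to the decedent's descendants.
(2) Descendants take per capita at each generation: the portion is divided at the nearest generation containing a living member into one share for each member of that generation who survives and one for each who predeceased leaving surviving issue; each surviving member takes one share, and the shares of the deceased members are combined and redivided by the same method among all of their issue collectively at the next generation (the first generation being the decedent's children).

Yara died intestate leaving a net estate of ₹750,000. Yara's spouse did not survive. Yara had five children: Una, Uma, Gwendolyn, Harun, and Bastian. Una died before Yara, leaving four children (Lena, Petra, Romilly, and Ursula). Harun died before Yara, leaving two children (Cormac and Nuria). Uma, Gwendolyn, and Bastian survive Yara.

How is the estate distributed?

Lena: ₹50,000; Petra: ₹50,000; Romilly: ₹50,000; Ursula: ₹50,000; Uma: ₹150,000; Gwendolyn: ₹150,000; Cormac: ₹50,000; Nuria: ₹50,000; Bastian: ₹150,000

The entire ₹750,000 passes to the descendants.
That amount (₹750,000) is divided at the children's generation into 5 shares of ₹150,000. Uma, Gwendolyn, and Bastian each take ₹150,000. The 2 shares of the deceased (Una and Harun) are combined into a pool of ₹300,000.
That pool (₹300,000) is divided at the grandchildren's generation equally among Lena, Petra, Romilly, Ursula, Cormac, and Nuria: ₹50,000 each.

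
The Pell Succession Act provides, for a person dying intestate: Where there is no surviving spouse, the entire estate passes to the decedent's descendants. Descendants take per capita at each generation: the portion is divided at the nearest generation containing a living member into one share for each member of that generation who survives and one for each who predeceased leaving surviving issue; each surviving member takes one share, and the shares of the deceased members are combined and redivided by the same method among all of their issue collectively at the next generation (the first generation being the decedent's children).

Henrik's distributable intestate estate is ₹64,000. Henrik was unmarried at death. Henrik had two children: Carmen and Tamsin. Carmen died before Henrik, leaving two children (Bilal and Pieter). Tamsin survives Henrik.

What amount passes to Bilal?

Bilal receives ₹16,000.

The entire ₹64,000 passes to the descendants.
That amount (₹64,000) is divided at the children's generation into 2 shares of ₹32,000. Tamsin takes ₹32,000. The remaining share for the deceased Carmen (₹32,000) is carried to the next generation.
That pool (₹32,000) is divided at the grandchildren's generation equally among Bilal and Pieter: ₹16,000 each.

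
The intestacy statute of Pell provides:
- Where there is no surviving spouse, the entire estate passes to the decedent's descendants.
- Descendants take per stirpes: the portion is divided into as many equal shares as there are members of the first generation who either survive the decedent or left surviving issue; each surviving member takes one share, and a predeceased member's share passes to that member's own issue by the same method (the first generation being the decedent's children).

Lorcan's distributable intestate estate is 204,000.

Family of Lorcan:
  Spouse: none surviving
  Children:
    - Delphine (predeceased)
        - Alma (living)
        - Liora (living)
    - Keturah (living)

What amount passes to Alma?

The entire 204,000 passes to the descendants.
That amount (204,000) is divided into 2 shares of 102,000: Keturah takes 102,000; Delphine's 102,000 share passes to Delphine's issue.
Delphine's share (102,000) is divided into 2 shares of 51,000: Alma and Liora each take 51,000.

Alma receives 51,000.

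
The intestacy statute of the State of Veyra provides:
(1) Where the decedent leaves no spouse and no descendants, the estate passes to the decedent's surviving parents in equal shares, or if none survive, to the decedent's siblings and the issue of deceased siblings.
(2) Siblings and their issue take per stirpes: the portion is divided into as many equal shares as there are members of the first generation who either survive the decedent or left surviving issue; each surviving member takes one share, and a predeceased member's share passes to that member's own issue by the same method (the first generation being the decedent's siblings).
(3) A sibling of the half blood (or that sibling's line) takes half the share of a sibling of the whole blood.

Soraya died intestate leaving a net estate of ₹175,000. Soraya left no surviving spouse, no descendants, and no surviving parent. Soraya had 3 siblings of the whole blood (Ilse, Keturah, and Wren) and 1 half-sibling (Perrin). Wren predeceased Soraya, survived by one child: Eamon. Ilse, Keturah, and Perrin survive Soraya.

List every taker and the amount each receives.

The entire ₹175,000 passes to the siblings and their issue.
Counting each half-blood sibling's line as half a unit, there are 7/2 units in ₹175,000, so one unit is ₹50,000. Whole-blood lines (Ilse, Keturah, and Wren) take ₹50,000 each; half-blood lines (Perrin) take ₹25,000 each.
Wren's share (₹50,000) passes entirely to Eamon.

Ilse: ₹50,000; Keturah: ₹50,000; Eamon: ₹50,000; Perrin: ₹25,000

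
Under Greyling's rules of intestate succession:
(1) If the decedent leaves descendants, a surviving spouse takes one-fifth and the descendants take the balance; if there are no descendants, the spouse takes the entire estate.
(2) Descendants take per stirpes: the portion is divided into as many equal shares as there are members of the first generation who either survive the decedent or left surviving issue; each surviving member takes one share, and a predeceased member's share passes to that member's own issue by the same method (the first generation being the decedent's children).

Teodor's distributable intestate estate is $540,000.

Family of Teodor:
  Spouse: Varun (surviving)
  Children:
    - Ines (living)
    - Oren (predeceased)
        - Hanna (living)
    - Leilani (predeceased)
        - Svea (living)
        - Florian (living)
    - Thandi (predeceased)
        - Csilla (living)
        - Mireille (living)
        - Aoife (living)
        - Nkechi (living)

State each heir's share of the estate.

Varun takes one-fifth of $540,000 = $108,000. The remaining $432,000 passes to the descendants.
The descendants' portion ($432,000) is divided into 4 shares of $108,000: Ines takes $108,000; Oren's $108,000 share passes to Oren's issue; Leilani's $108,000 share passes to Leilani's issue; Thandi's $108,000 share passes to Thandi's issue.
Oren's share ($108,000) passes entirely to Hanna.
Leilani's share ($108,000) is divided into 2 shares of $54,000: Svea and Florian each take $54,000.
Thandi's share ($108,000) is divided into 4 shares of $27,000: Csilla, Mireille, Aoife, and Nkechi each take $27,000.

Varun: $108,000; Ines: $108,000; Hanna: $108,000; Svea: $54,000; Florian: $54,000; Csilla: $27,000; Mireille: $27,000; Aoife: $27,000; Nkechi: $27,000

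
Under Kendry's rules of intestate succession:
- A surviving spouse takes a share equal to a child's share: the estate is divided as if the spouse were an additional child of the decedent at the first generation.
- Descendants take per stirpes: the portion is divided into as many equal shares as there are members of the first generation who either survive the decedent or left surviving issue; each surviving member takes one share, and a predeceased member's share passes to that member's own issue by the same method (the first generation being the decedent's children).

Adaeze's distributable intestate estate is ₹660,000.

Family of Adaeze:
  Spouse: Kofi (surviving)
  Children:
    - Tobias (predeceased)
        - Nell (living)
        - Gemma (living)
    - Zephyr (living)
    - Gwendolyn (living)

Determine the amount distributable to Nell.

The spouse counts as an additional share at the children's level, so there are 4 primary shares of ₹165,000. Kofi takes one such share (₹165,000).
The children's combined portion (₹495,000) is divided into 3 shares of ₹165,000: Zephyr and Gwendolyn each take ₹165,000; Tobias's ₹165,000 share passes to Tobias's issue.
Tobias's share (₹165,000) is divided into 2 shares of ₹82,500: Nell and Gemma each take ₹82,500.

Nell receives ₹82,500.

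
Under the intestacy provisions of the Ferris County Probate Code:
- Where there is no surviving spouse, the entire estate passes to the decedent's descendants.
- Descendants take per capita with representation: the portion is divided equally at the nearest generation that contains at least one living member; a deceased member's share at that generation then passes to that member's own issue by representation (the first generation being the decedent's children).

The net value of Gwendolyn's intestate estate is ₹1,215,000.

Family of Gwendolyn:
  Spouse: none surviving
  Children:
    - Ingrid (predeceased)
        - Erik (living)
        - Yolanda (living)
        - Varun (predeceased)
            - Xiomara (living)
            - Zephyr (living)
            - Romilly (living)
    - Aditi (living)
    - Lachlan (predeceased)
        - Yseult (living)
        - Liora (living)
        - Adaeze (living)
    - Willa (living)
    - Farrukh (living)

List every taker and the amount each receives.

Erik: ₹81,000; Yolanda: ₹81,000; Xiomara: ₹27,000; Zephyr: ₹27,000; Romilly: ₹27,000; Aditi: ₹243,000; Yseult: ₹81,000; Liora: ₹81,000; Adaeze: ₹81,000; Willa: ₹243,000; Farrukh: ₹243,000

The entire ₹1,215,000 passes to the descendants.
That amount (₹1,215,000) is divided into 5 shares of ₹243,000: Aditi, Willa, and Farrukh each take ₹243,000; Ingrid's ₹243,000 share passes to Ingrid's issue; Lachlan's ₹243,000 share passes to Lachlan's issue.
Ingrid's share (₹243,000) is divided into 3 shares of ₹81,000: Erik and Yolanda each take ₹81,000; Varun's ₹81,000 share passes to Varun's issue.
Varun's share (₹81,000) is divided into 3 shares of ₹27,000: Xiomara, Zephyr, and Romilly each take ₹27,000.
Lachlan's share (₹243,000) is divided into 3 shares of ₹81,000: Yseult, Liora, and Adaeze each take ₹81,000.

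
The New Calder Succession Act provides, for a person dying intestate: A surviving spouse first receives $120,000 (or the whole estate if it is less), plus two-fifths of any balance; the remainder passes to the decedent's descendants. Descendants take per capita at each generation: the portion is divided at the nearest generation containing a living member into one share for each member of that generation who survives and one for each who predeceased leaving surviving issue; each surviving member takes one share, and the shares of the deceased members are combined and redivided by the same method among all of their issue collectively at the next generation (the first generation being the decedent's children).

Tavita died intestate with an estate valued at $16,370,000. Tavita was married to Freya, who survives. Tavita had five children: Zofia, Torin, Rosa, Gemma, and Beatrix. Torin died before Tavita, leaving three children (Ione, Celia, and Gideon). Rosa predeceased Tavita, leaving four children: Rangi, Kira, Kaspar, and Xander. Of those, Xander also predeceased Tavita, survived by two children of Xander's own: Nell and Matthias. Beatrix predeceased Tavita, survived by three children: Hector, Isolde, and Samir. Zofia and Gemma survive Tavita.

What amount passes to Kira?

Kira receives $585,000.

Freya first takes $120,000, leaving a balance of $16,250,000. Freya then takes two-fifths of the balance ($6,500,000), for a total of $6,620,000. The remaining $9,750,000 passes to the descendants.
The descendants' portion ($9,750,000) is divided at the children's generation into 5 shares of $1,950,000. Zofia and Gemma each take $1,950,000. The 3 shares of the deceased (Torin, Rosa, and Beatrix) are combined into a pool of $5,850,000.
That pool ($5,850,000) is divided at the grandchildren's generation into 10 shares of $585,000. Ione, Celia, Gideon, Rangi, Kira, Kaspar, Hector, Isolde, and Samir each take $585,000. The remaining share for the deceased Xander ($585,000) is carried to the next generation.
That pool ($585,000) is divided at the great-grandchildren's generation equally among Nell and Matthias: $292,500 each.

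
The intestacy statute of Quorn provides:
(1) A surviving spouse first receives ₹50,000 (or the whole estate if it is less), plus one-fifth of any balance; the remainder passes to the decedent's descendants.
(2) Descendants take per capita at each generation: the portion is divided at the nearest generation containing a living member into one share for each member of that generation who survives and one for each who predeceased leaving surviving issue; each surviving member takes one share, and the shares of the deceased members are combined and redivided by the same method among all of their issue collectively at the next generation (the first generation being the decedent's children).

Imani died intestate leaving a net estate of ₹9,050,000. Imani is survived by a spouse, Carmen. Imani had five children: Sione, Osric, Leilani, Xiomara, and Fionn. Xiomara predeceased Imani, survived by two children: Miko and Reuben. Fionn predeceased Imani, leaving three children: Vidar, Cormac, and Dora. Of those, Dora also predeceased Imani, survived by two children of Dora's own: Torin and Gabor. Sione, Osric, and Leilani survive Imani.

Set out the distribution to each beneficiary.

Carmen first takes ₹50,000, leaving a balance of ₹9,000,000. Carmen then takes one-fifth of the balance (₹1,800,000), for a total of ₹1,850,000. The remaining ₹7,200,000 passes to the descendants.
The descendants' portion (₹7,200,000) is divided at the children's generation into 5 shares of ₹1,440,000. Sione, Osric, and Leilani each take ₹1,440,000. The 2 shares of the deceased (Xiomara and Fionn) are combined into a pool of ₹2,880,000.
That pool (₹2,880,000) is divided at the grandchildren's generation into 5 shares of ₹576,000. Miko, Reuben, Vidar, and Cormac each take ₹576,000. The remaining share for the deceased Dora (₹576,000) is carried to the next generation.
That pool (₹576,000) is divided at the great-grandchildren's generation equally among Torin and Gabor: ₹288,000 each.

Carmen: ₹1,850,000; Sione: ₹1,440,000; Osric: ₹1,440,000; Leilani: ₹1,440,000; Miko: ₹576,000; Reuben: ₹576,000; Vidar: ₹576,000; Cormac: ₹576,000; Torin: ₹288,000; Gabor: ₹288,000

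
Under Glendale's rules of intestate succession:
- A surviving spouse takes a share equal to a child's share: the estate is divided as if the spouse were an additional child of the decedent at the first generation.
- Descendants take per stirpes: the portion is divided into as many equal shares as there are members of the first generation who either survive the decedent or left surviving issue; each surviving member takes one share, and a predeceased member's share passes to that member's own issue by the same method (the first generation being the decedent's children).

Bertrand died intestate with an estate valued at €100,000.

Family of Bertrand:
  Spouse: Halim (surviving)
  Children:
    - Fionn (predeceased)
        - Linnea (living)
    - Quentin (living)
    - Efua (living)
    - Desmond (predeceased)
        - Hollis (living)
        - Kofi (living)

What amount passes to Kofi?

The spouse counts as an additional share at the children's level, so there are 5 primary shares of €20,000. Halim takes one such share (€20,000).
The children's combined portion (€80,000) is divided into 4 shares of €20,000: Quentin and Efua each take €20,000; Fionn's €20,000 share passes to Fionn's issue; Desmond's €20,000 share passes to Desmond's issue.
Fionn's share (€20,000) passes entirely to Linnea.
Desmond's share (€20,000) is divided into 2 shares of €10,000: Hollis and Kofi each take €10,000.

Kofi receives €10,000.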